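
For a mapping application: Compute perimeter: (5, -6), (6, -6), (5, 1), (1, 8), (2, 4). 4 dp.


Sides: (5, -6)->(6, -6): sqrt(1) = 1, (6, -6)->(5, 1): sqrt(50) = 7.071068, (5, 1)->(1, 8): sqrt(65) = 8.062258, (1, 8)->(2, 4): sqrt(17) = 4.123106, (2, 4)->(5, -6): sqrt(109) = 10.440307
Sum = 30.696739
Perimeter = 30.6967

30.6967


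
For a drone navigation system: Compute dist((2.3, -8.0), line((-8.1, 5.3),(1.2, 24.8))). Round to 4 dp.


|cross product| = 326.49
|line direction| = sqrt(466.74) = 21.6042
Distance = 326.49/sqrt(466.74) = 15.1124

15.1124


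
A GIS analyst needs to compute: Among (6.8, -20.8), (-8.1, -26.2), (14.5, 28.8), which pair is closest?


d(P0,P1) = 15.8483, d(P0,P2) = 50.1941, d(P1,P2) = 59.4623
Closest: P0 and P1

Closest pair: (6.8, -20.8) and (-8.1, -26.2), distance = 15.8483


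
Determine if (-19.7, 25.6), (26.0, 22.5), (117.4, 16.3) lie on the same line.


Cross product: (26-(-19.7))*(16.3-25.6) - (22.5-25.6)*(117.4-(-19.7))
= 0

Yes, collinear


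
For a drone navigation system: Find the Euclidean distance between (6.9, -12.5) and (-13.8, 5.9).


dx=-20.7, dy=18.4
d^2 = (-20.7)^2 + 18.4^2 = 767.05
d = sqrt(767.05) = 27.6957

27.6957


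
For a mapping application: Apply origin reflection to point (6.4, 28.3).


Reflection over origin: (x,y) -> (-x,-y)
(6.4, 28.3) -> (-6.4, -28.3)

(-6.4, -28.3)


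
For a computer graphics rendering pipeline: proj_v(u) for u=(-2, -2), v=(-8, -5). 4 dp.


u.v = 26, |v| = sqrt(89) = 9.434
Scalar projection = u.v / |v| = 26 / sqrt(89) = 2.756

2.756


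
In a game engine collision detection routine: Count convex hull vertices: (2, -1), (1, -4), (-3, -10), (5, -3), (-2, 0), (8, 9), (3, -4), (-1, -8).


Convex hull vertices (CCW): (-3, -10), (5, -3), (8, 9), (-2, 0)
Count = 4

4


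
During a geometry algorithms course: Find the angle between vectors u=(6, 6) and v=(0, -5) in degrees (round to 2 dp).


u.v = -30, |u| = sqrt(72) = 8.4853, |v| = sqrt(25) = 5
cos(theta) = u.v/(|u||v|) = -30/sqrt(1800) = -0.707107
theta = acos(-0.707107) = 135 degrees

135 degrees


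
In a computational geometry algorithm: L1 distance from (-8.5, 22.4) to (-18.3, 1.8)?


|(-8.5)-(-18.3)| + |22.4-1.8| = 9.8 + 20.6 = 30.4

30.4


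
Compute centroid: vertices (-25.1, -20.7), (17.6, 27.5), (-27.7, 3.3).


Centroid = ((x_A+x_B+x_C)/3, (y_A+y_B+y_C)/3)
= (((-25.1)+17.6+(-27.7))/3, ((-20.7)+27.5+3.3)/3)
= (-11.7333, 3.3667)

(-11.7333, 3.3667)


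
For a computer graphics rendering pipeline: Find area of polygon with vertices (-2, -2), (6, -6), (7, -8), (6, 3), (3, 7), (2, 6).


Shoelace sum: ((-2)*(-6) - 6*(-2)) + (6*(-8) - 7*(-6)) + (7*3 - 6*(-8)) + (6*7 - 3*3) + (3*6 - 2*7) + (2*(-2) - (-2)*6)
= 132
Area = |132|/2 = 66

66


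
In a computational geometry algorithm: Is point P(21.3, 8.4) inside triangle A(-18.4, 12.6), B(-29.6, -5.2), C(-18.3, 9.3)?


Cross products: AB x AP = 753.7, BC x BP = -584.37, CA x CP = -130.59
All same sign? no

No, outside


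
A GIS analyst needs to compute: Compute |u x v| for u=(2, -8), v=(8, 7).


|u x v| = |2*7 - (-8)*8|
= |14 - (-64)| = 78

78


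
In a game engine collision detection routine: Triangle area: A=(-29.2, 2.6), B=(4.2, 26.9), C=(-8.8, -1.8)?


Area = |x_A(y_B-y_C) + x_B(y_C-y_A) + x_C(y_A-y_B)|/2
= |(-838.04) + (-18.48) + 213.84|/2
= 642.68/2 = 321.34

321.34


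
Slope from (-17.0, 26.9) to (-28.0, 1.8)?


slope = (y2-y1)/(x2-x1) = (1.8-26.9)/((-28)-(-17)) = (-25.1)/(-11) = 2.2818

2.2818


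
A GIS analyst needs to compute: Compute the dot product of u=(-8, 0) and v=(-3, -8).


u . v = u_x*v_x + u_y*v_y = (-8)*(-3) + 0*(-8)
= 24 + 0 = 24

24


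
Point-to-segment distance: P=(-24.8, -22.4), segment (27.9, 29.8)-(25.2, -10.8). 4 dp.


Project P onto AB: t = 1 (clamped to [0,1])
Closest point on segment: (25.2, -10.8)
Distance: 51.328

51.328


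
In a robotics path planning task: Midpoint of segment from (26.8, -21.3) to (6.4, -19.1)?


M = ((26.8+6.4)/2, ((-21.3)+(-19.1))/2)
= (16.6, -20.2)

(16.6, -20.2)


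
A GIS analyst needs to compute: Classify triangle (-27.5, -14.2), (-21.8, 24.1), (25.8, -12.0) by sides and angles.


Side lengths squared: AB^2=1499.38, BC^2=3568.97, CA^2=2845.73
Sorted: [1499.38, 2845.73, 3568.97]
By sides: Scalene, By angles: Acute

Scalene, Acute


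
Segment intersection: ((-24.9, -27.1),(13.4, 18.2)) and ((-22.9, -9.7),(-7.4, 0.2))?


Cross products: d1=-249.9, d2=73.08, d3=575.82, d4=252.84
d1*d2 < 0 and d3*d4 < 0? no

No, they don't intersect


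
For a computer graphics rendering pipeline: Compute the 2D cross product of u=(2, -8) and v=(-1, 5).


u x v = u_x*v_y - u_y*v_x = 2*5 - (-8)*(-1)
= 10 - 8 = 2

2


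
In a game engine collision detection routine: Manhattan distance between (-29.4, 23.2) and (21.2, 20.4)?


|(-29.4)-21.2| + |23.2-20.4| = 50.6 + 2.8 = 53.4

53.4


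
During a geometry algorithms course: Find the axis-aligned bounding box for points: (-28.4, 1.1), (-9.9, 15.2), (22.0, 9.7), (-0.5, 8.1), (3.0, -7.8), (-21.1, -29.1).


x range: [-28.4, 22]
y range: [-29.1, 15.2]
Bounding box: (-28.4,-29.1) to (22,15.2)

(-28.4,-29.1) to (22,15.2)


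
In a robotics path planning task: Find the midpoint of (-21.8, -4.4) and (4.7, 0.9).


M = (((-21.8)+4.7)/2, ((-4.4)+0.9)/2)
= (-8.55, -1.75)

(-8.55, -1.75)


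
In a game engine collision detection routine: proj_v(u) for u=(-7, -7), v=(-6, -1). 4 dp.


u.v = 49, |v| = sqrt(37) = 6.0828
Scalar projection = u.v / |v| = 49 / sqrt(37) = 8.0556

8.0556


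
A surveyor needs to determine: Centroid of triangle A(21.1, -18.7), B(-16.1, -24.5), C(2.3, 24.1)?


Centroid = ((x_A+x_B+x_C)/3, (y_A+y_B+y_C)/3)
= ((21.1+(-16.1)+2.3)/3, ((-18.7)+(-24.5)+24.1)/3)
= (2.4333, -6.3667)

(2.4333, -6.3667)


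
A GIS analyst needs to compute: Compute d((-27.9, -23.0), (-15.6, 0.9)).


dx=12.3, dy=23.9
d^2 = 12.3^2 + 23.9^2 = 722.5
d = sqrt(722.5) = 26.8794

26.8794


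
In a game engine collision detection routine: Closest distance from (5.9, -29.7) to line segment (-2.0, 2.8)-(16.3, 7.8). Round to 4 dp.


Project P onto AB: t = 0 (clamped to [0,1])
Closest point on segment: (-2, 2.8)
Distance: 33.4464

33.4464


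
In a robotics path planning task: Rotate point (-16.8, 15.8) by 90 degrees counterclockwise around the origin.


90° CCW: (x,y) -> (-y, x)
(-16.8,15.8) -> (-15.8, -16.8)

(-15.8, -16.8)


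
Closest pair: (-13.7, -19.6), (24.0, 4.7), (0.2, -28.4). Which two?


d(P0,P1) = 44.8529, d(P0,P2) = 16.4514, d(P1,P2) = 40.7682
Closest: P0 and P2

Closest pair: (-13.7, -19.6) and (0.2, -28.4), distance = 16.4514


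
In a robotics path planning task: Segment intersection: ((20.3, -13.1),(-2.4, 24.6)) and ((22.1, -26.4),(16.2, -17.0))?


Cross products: d1=-61.55, d2=-70.6, d3=234.05, d4=243.1
d1*d2 < 0 and d3*d4 < 0? no

No, they don't intersect


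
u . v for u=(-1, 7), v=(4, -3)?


u . v = u_x*v_x + u_y*v_y = (-1)*4 + 7*(-3)
= (-4) + (-21) = -25

-25


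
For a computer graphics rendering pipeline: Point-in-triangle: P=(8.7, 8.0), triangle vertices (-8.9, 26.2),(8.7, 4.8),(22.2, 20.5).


Cross products: AB x AP = 56.32, BC x BP = 43.2, CA x CP = 465.7
All same sign? yes

Yes, inside


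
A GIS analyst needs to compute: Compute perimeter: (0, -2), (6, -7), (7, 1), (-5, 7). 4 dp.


Sides: (0, -2)->(6, -7): sqrt(61) = 7.81025, (6, -7)->(7, 1): sqrt(65) = 8.062258, (7, 1)->(-5, 7): sqrt(180) = 13.416408, (-5, 7)->(0, -2): sqrt(106) = 10.29563
Sum = 39.584546
Perimeter = 39.5845

39.5845


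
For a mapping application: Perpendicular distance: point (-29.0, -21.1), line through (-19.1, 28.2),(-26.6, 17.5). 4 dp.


|cross product| = 263.82
|line direction| = sqrt(170.74) = 13.0668
Distance = 263.82/sqrt(170.74) = 20.1902

20.1902


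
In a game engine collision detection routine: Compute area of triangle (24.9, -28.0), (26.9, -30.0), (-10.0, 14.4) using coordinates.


Area = |x_A(y_B-y_C) + x_B(y_C-y_A) + x_C(y_A-y_B)|/2
= |(-1105.56) + 1140.56 + (-20)|/2
= 15/2 = 7.5

7.5


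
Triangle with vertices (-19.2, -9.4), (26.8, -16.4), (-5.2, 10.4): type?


Side lengths squared: AB^2=2165, BC^2=1742.24, CA^2=588.04
Sorted: [588.04, 1742.24, 2165]
By sides: Scalene, By angles: Acute

Scalene, Acute


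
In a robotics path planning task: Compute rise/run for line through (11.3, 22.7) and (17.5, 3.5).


slope = (y2-y1)/(x2-x1) = (3.5-22.7)/(17.5-11.3) = (-19.2)/6.2 = -3.0968

-3.0968


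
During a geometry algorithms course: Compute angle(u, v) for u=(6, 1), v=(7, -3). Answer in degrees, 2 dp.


u.v = 39, |u| = sqrt(37) = 6.0828, |v| = sqrt(58) = 7.6158
cos(theta) = u.v/(|u||v|) = 39/sqrt(2146) = 0.841879
theta = acos(0.841879) = 32.66 degrees

32.66 degrees


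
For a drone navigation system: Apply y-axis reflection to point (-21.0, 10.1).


Reflection over y-axis: (x,y) -> (-x,y)
(-21, 10.1) -> (21, 10.1)

(21, 10.1)


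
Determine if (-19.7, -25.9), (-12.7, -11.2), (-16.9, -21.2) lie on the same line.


Cross product: ((-12.7)-(-19.7))*((-21.2)-(-25.9)) - ((-11.2)-(-25.9))*((-16.9)-(-19.7))
= -8.26

No, not collinear


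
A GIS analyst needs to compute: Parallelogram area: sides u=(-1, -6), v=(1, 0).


|u x v| = |(-1)*0 - (-6)*1|
= |0 - (-6)| = 6

6


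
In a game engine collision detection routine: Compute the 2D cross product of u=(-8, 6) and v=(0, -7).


u x v = u_x*v_y - u_y*v_x = (-8)*(-7) - 6*0
= 56 - 0 = 56

56


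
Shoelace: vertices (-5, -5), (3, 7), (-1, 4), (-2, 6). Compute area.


Shoelace sum: ((-5)*7 - 3*(-5)) + (3*4 - (-1)*7) + ((-1)*6 - (-2)*4) + ((-2)*(-5) - (-5)*6)
= 41
Area = |41|/2 = 20.5

20.5


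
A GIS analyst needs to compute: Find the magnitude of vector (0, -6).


|u| = sqrt(0^2 + (-6)^2) = sqrt(36) = 6

6


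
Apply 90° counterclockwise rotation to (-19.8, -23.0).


90° CCW: (x,y) -> (-y, x)
(-19.8,-23) -> (23, -19.8)

(23, -19.8)


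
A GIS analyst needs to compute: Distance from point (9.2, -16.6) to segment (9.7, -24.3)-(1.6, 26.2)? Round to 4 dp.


Project P onto AB: t = 0.1502 (clamped to [0,1])
Closest point on segment: (8.4834, -16.7149)
Distance: 0.7258

0.7258


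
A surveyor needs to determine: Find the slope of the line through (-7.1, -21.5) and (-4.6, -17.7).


slope = (y2-y1)/(x2-x1) = ((-17.7)-(-21.5))/((-4.6)-(-7.1)) = 3.8/2.5 = 1.52

1.52


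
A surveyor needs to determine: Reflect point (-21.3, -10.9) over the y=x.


Reflection over y=x: (x,y) -> (y,x)
(-21.3, -10.9) -> (-10.9, -21.3)

(-10.9, -21.3)


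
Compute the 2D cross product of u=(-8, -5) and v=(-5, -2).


u x v = u_x*v_y - u_y*v_x = (-8)*(-2) - (-5)*(-5)
= 16 - 25 = -9

-9


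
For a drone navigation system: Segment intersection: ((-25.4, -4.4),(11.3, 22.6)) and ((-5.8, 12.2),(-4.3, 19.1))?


Cross products: d1=110.34, d2=-102.39, d3=80.02, d4=292.75
d1*d2 < 0 and d3*d4 < 0? no

No, they don't intersect


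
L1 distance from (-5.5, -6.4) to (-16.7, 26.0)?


|(-5.5)-(-16.7)| + |(-6.4)-26| = 11.2 + 32.4 = 43.6

43.6


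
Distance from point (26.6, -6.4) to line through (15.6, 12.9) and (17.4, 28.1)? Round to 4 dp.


|cross product| = 201.94
|line direction| = sqrt(234.28) = 15.3062
Distance = 201.94/sqrt(234.28) = 13.1933

13.1933


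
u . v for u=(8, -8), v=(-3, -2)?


u . v = u_x*v_x + u_y*v_y = 8*(-3) + (-8)*(-2)
= (-24) + 16 = -8

-8


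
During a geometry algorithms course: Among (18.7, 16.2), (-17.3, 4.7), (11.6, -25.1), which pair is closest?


d(P0,P1) = 37.7922, d(P0,P2) = 41.9058, d(P1,P2) = 41.512
Closest: P0 and P1

Closest pair: (18.7, 16.2) and (-17.3, 4.7), distance = 37.7922


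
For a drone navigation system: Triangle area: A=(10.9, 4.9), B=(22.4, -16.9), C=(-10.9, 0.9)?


Area = |x_A(y_B-y_C) + x_B(y_C-y_A) + x_C(y_A-y_B)|/2
= |(-194.02) + (-89.6) + (-237.62)|/2
= 521.24/2 = 260.62

260.62


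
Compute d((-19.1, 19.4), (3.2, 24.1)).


dx=22.3, dy=4.7
d^2 = 22.3^2 + 4.7^2 = 519.38
d = sqrt(519.38) = 22.7899

22.7899


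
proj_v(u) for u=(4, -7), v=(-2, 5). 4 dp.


u.v = -43, |v| = sqrt(29) = 5.3852
Scalar projection = u.v / |v| = -43 / sqrt(29) = -7.9849

-7.9849


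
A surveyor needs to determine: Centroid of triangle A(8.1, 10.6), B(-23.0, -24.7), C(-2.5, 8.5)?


Centroid = ((x_A+x_B+x_C)/3, (y_A+y_B+y_C)/3)
= ((8.1+(-23)+(-2.5))/3, (10.6+(-24.7)+8.5)/3)
= (-5.8, -1.8667)

(-5.8, -1.8667)


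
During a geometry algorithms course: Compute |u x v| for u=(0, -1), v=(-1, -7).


|u x v| = |0*(-7) - (-1)*(-1)|
= |0 - 1| = 1

1


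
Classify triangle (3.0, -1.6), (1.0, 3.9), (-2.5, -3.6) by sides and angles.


Side lengths squared: AB^2=34.25, BC^2=68.5, CA^2=34.25
Sorted: [34.25, 34.25, 68.5]
By sides: Isosceles, By angles: Right

Isosceles, Right


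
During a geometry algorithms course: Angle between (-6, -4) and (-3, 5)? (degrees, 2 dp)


u.v = -2, |u| = sqrt(52) = 7.2111, |v| = sqrt(34) = 5.831
cos(theta) = u.v/(|u||v|) = -2/sqrt(1768) = -0.047565
theta = acos(-0.047565) = 92.73 degrees

92.73 degrees


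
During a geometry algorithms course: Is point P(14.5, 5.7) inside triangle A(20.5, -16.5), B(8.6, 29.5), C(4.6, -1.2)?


Cross products: AB x AP = 11.82, BC x BP = 276.33, CA x CP = 261.18
All same sign? yes

Yes, inside


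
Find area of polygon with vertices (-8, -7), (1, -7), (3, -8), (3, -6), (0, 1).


Shoelace sum: ((-8)*(-7) - 1*(-7)) + (1*(-8) - 3*(-7)) + (3*(-6) - 3*(-8)) + (3*1 - 0*(-6)) + (0*(-7) - (-8)*1)
= 93
Area = |93|/2 = 46.5

46.5


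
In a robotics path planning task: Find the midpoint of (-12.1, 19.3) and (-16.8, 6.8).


M = (((-12.1)+(-16.8))/2, (19.3+6.8)/2)
= (-14.45, 13.05)

(-14.45, 13.05)


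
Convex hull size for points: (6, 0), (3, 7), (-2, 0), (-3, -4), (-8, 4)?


Convex hull vertices (CCW): (-8, 4), (-3, -4), (6, 0), (3, 7)
Count = 4

4


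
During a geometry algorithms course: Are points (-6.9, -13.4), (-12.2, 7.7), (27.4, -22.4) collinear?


Cross product: ((-12.2)-(-6.9))*((-22.4)-(-13.4)) - (7.7-(-13.4))*(27.4-(-6.9))
= -676.03

No, not collinear


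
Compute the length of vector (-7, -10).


|u| = sqrt((-7)^2 + (-10)^2) = sqrt(149) = 12.2066

12.2066


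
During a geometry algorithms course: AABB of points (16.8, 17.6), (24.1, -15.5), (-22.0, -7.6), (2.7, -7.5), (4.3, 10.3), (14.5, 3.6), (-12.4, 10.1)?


x range: [-22, 24.1]
y range: [-15.5, 17.6]
Bounding box: (-22,-15.5) to (24.1,17.6)

(-22,-15.5) to (24.1,17.6)


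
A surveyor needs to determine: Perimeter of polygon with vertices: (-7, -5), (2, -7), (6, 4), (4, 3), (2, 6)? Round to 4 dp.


Sides: (-7, -5)->(2, -7): sqrt(85) = 9.219544, (2, -7)->(6, 4): sqrt(137) = 11.7047, (6, 4)->(4, 3): sqrt(5) = 2.236068, (4, 3)->(2, 6): sqrt(13) = 3.605551, (2, 6)->(-7, -5): sqrt(202) = 14.21267
Sum = 40.978533
Perimeter = 40.9785

40.9785


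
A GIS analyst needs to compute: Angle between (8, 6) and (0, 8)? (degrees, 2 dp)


u.v = 48, |u| = sqrt(100) = 10, |v| = sqrt(64) = 8
cos(theta) = u.v/(|u||v|) = 48/sqrt(6400) = 0.6
theta = acos(0.6) = 53.13 degrees

53.13 degrees


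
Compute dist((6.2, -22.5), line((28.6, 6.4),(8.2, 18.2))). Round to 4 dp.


|cross product| = 853.88
|line direction| = sqrt(555.4) = 23.5669
Distance = 853.88/sqrt(555.4) = 36.2321

36.2321


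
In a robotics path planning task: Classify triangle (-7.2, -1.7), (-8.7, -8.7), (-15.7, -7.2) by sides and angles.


Side lengths squared: AB^2=51.25, BC^2=51.25, CA^2=102.5
Sorted: [51.25, 51.25, 102.5]
By sides: Isosceles, By angles: Right

Isosceles, Right


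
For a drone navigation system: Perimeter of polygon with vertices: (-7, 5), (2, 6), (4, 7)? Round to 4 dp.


Sides: (-7, 5)->(2, 6): sqrt(82) = 9.055385, (2, 6)->(4, 7): sqrt(5) = 2.236068, (4, 7)->(-7, 5): sqrt(125) = 11.18034
Sum = 22.471793
Perimeter = 22.4718

22.4718


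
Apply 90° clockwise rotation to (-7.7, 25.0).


90° CW: (x,y) -> (y, -x)
(-7.7,25) -> (25, 7.7)

(25, 7.7)


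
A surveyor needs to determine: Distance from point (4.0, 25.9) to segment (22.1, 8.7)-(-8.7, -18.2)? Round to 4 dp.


Project P onto AB: t = 0.0567 (clamped to [0,1])
Closest point on segment: (20.3539, 7.175)
Distance: 24.8611

24.8611


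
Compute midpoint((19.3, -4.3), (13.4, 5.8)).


M = ((19.3+13.4)/2, ((-4.3)+5.8)/2)
= (16.35, 0.75)

(16.35, 0.75)


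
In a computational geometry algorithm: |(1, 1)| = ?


|u| = sqrt(1^2 + 1^2) = sqrt(2) = 1.4142

1.4142


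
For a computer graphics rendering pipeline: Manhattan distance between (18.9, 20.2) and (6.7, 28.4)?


|18.9-6.7| + |20.2-28.4| = 12.2 + 8.2 = 20.4

20.4


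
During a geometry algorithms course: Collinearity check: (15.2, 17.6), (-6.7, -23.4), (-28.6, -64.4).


Cross product: ((-6.7)-15.2)*((-64.4)-17.6) - ((-23.4)-17.6)*((-28.6)-15.2)
= 0

Yes, collinear


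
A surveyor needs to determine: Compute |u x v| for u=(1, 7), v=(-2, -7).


|u x v| = |1*(-7) - 7*(-2)|
= |(-7) - (-14)| = 7

7


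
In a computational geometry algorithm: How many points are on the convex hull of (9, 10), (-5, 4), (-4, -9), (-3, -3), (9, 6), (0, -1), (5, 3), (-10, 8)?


Convex hull vertices (CCW): (-10, 8), (-4, -9), (9, 6), (9, 10)
Count = 4

4


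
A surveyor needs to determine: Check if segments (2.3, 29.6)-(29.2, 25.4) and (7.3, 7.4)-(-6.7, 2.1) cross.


Cross products: d1=-337.3, d2=-135.93, d3=-576.18, d4=-777.55
d1*d2 < 0 and d3*d4 < 0? no

No, they don't intersect


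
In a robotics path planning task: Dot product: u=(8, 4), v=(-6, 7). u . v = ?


u . v = u_x*v_x + u_y*v_y = 8*(-6) + 4*7
= (-48) + 28 = -20

-20


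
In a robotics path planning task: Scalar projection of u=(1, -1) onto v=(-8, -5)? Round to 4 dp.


u.v = -3, |v| = sqrt(89) = 9.434
Scalar projection = u.v / |v| = -3 / sqrt(89) = -0.318

-0.318


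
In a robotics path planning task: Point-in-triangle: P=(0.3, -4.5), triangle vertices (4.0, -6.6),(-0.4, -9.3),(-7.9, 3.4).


Cross products: AB x AP = -19.23, BC x BP = -44.89, CA x CP = -12.01
All same sign? yes

Yes, inside


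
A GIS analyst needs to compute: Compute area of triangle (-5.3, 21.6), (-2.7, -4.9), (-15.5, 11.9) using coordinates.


Area = |x_A(y_B-y_C) + x_B(y_C-y_A) + x_C(y_A-y_B)|/2
= |89.04 + 26.19 + (-410.75)|/2
= 295.52/2 = 147.76

147.76


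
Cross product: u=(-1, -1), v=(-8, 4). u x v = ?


u x v = u_x*v_y - u_y*v_x = (-1)*4 - (-1)*(-8)
= (-4) - 8 = -12

-12


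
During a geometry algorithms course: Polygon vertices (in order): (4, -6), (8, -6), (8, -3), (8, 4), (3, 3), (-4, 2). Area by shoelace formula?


Shoelace sum: (4*(-6) - 8*(-6)) + (8*(-3) - 8*(-6)) + (8*4 - 8*(-3)) + (8*3 - 3*4) + (3*2 - (-4)*3) + ((-4)*(-6) - 4*2)
= 150
Area = |150|/2 = 75

75


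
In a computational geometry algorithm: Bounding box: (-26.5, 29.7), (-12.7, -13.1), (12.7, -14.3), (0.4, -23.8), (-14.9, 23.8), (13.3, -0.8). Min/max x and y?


x range: [-26.5, 13.3]
y range: [-23.8, 29.7]
Bounding box: (-26.5,-23.8) to (13.3,29.7)

(-26.5,-23.8) to (13.3,29.7)


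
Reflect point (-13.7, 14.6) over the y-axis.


Reflection over y-axis: (x,y) -> (-x,y)
(-13.7, 14.6) -> (13.7, 14.6)

(13.7, 14.6)


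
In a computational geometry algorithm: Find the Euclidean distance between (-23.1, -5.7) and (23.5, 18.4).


dx=46.6, dy=24.1
d^2 = 46.6^2 + 24.1^2 = 2752.37
d = sqrt(2752.37) = 52.463

52.463


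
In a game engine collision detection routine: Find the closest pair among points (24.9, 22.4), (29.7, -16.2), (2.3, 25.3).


d(P0,P1) = 38.8973, d(P0,P2) = 22.7853, d(P1,P2) = 49.7294
Closest: P0 and P2

Closest pair: (24.9, 22.4) and (2.3, 25.3), distance = 22.7853


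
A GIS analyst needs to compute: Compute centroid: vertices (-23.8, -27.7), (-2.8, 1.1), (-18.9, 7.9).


Centroid = ((x_A+x_B+x_C)/3, (y_A+y_B+y_C)/3)
= (((-23.8)+(-2.8)+(-18.9))/3, ((-27.7)+1.1+7.9)/3)
= (-15.1667, -6.2333)

(-15.1667, -6.2333)


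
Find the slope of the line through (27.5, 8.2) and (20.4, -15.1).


slope = (y2-y1)/(x2-x1) = ((-15.1)-8.2)/(20.4-27.5) = (-23.3)/(-7.1) = 3.2817

3.2817


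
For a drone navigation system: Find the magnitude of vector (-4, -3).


|u| = sqrt((-4)^2 + (-3)^2) = sqrt(25) = 5

5


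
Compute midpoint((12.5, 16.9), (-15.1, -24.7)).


M = ((12.5+(-15.1))/2, (16.9+(-24.7))/2)
= (-1.3, -3.9)

(-1.3, -3.9)


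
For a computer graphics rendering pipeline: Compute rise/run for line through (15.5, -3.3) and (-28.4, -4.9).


slope = (y2-y1)/(x2-x1) = ((-4.9)-(-3.3))/((-28.4)-15.5) = (-1.6)/(-43.9) = 0.0364

0.0364


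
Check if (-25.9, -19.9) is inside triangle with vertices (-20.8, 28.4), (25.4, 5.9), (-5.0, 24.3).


Cross products: AB x AP = -2346.21, BC x BP = 1728.24, CA x CP = 784.05
All same sign? no

No, outside


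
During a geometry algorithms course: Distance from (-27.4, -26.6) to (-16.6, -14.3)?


dx=10.8, dy=12.3
d^2 = 10.8^2 + 12.3^2 = 267.93
d = sqrt(267.93) = 16.3686

16.3686


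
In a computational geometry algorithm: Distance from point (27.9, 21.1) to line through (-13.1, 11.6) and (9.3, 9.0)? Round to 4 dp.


|cross product| = 319.4
|line direction| = sqrt(508.52) = 22.5504
Distance = 319.4/sqrt(508.52) = 14.1638

14.1638


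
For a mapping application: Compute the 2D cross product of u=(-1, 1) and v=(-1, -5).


u x v = u_x*v_y - u_y*v_x = (-1)*(-5) - 1*(-1)
= 5 - (-1) = 6

6


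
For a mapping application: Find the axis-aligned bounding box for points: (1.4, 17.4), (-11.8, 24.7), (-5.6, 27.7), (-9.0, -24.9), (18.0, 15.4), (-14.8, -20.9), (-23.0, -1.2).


x range: [-23, 18]
y range: [-24.9, 27.7]
Bounding box: (-23,-24.9) to (18,27.7)

(-23,-24.9) to (18,27.7)


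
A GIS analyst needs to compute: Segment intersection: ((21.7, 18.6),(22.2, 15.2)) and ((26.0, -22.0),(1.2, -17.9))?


Cross products: d1=-989.25, d2=-906.98, d3=-5.68, d4=-87.95
d1*d2 < 0 and d3*d4 < 0? no

No, they don't intersect


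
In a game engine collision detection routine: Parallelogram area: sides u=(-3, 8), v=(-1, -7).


|u x v| = |(-3)*(-7) - 8*(-1)|
= |21 - (-8)| = 29

29


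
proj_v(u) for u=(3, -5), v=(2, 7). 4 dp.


u.v = -29, |v| = sqrt(53) = 7.2801
Scalar projection = u.v / |v| = -29 / sqrt(53) = -3.9835

-3.9835


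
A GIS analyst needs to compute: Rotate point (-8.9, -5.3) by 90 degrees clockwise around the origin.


90° CW: (x,y) -> (y, -x)
(-8.9,-5.3) -> (-5.3, 8.9)

(-5.3, 8.9)


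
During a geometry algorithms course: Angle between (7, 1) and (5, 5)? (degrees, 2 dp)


u.v = 40, |u| = sqrt(50) = 7.0711, |v| = sqrt(50) = 7.0711
cos(theta) = u.v/(|u||v|) = 40/sqrt(2500) = 0.8
theta = acos(0.8) = 36.87 degrees

36.87 degrees


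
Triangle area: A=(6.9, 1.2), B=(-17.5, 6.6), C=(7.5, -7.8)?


Area = |x_A(y_B-y_C) + x_B(y_C-y_A) + x_C(y_A-y_B)|/2
= |99.36 + 157.5 + (-40.5)|/2
= 216.36/2 = 108.18

108.18


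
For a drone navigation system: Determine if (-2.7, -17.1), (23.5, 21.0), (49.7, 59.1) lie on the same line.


Cross product: (23.5-(-2.7))*(59.1-(-17.1)) - (21-(-17.1))*(49.7-(-2.7))
= 0

Yes, collinear


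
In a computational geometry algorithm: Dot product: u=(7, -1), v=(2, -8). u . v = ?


u . v = u_x*v_x + u_y*v_y = 7*2 + (-1)*(-8)
= 14 + 8 = 22

22


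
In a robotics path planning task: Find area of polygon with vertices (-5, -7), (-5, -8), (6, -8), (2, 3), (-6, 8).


Shoelace sum: ((-5)*(-8) - (-5)*(-7)) + ((-5)*(-8) - 6*(-8)) + (6*3 - 2*(-8)) + (2*8 - (-6)*3) + ((-6)*(-7) - (-5)*8)
= 243
Area = |243|/2 = 121.5

121.5


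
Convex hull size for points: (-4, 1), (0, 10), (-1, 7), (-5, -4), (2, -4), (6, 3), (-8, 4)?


Convex hull vertices (CCW): (-8, 4), (-5, -4), (2, -4), (6, 3), (0, 10)
Count = 5

5


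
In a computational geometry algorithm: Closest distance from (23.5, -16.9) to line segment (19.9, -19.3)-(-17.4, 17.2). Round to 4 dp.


Project P onto AB: t = 0 (clamped to [0,1])
Closest point on segment: (19.9, -19.3)
Distance: 4.3267

4.3267


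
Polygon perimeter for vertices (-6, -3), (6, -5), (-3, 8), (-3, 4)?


Sides: (-6, -3)->(6, -5): sqrt(148) = 12.165525, (6, -5)->(-3, 8): sqrt(250) = 15.811388, (-3, 8)->(-3, 4): sqrt(16) = 4, (-3, 4)->(-6, -3): sqrt(58) = 7.615773
Sum = 39.592686
Perimeter = 39.5927

39.5927


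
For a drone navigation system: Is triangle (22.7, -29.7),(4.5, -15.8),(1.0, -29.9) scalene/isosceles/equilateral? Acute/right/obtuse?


Side lengths squared: AB^2=524.45, BC^2=211.06, CA^2=470.93
Sorted: [211.06, 470.93, 524.45]
By sides: Scalene, By angles: Acute

Scalene, Acute


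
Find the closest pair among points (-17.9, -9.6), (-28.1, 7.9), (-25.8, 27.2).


d(P0,P1) = 20.2556, d(P0,P2) = 37.6384, d(P1,P2) = 19.4366
Closest: P1 and P2

Closest pair: (-28.1, 7.9) and (-25.8, 27.2), distance = 19.4366


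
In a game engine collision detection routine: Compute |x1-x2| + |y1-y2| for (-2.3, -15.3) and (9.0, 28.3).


|(-2.3)-9| + |(-15.3)-28.3| = 11.3 + 43.6 = 54.9

54.9


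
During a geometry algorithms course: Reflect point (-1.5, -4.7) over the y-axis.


Reflection over y-axis: (x,y) -> (-x,y)
(-1.5, -4.7) -> (1.5, -4.7)

(1.5, -4.7)


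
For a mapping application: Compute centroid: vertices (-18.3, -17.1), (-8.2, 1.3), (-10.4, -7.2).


Centroid = ((x_A+x_B+x_C)/3, (y_A+y_B+y_C)/3)
= (((-18.3)+(-8.2)+(-10.4))/3, ((-17.1)+1.3+(-7.2))/3)
= (-12.3, -7.6667)

(-12.3, -7.6667)


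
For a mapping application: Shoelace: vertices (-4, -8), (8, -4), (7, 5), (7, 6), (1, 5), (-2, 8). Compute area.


Shoelace sum: ((-4)*(-4) - 8*(-8)) + (8*5 - 7*(-4)) + (7*6 - 7*5) + (7*5 - 1*6) + (1*8 - (-2)*5) + ((-2)*(-8) - (-4)*8)
= 250
Area = |250|/2 = 125

125


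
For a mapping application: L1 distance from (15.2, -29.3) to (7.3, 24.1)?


|15.2-7.3| + |(-29.3)-24.1| = 7.9 + 53.4 = 61.3

61.3


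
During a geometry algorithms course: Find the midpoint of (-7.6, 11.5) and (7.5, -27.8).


M = (((-7.6)+7.5)/2, (11.5+(-27.8))/2)
= (-0.05, -8.15)

(-0.05, -8.15)


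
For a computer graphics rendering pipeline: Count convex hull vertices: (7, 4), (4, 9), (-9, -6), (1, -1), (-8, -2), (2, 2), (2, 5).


Convex hull vertices (CCW): (-9, -6), (1, -1), (7, 4), (4, 9), (-8, -2)
Count = 5

5


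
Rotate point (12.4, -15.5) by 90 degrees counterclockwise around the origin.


90° CCW: (x,y) -> (-y, x)
(12.4,-15.5) -> (15.5, 12.4)

(15.5, 12.4)


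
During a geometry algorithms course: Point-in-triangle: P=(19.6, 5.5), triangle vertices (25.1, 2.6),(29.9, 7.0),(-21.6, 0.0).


Cross products: AB x AP = 38.12, BC x BP = 5.15, CA x CP = 149.73
All same sign? yes

Yes, inside


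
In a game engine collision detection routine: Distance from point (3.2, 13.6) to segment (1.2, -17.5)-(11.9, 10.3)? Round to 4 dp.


Project P onto AB: t = 0.9985 (clamped to [0,1])
Closest point on segment: (11.8837, 10.2577)
Distance: 9.3047

9.3047


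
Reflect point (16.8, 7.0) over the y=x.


Reflection over y=x: (x,y) -> (y,x)
(16.8, 7) -> (7, 16.8)

(7, 16.8)


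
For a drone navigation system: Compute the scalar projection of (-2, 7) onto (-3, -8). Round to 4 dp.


u.v = -50, |v| = sqrt(73) = 8.544
Scalar projection = u.v / |v| = -50 / sqrt(73) = -5.8521

-5.8521


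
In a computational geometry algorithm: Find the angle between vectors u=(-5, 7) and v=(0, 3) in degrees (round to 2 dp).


u.v = 21, |u| = sqrt(74) = 8.6023, |v| = sqrt(9) = 3
cos(theta) = u.v/(|u||v|) = 21/sqrt(666) = 0.813733
theta = acos(0.813733) = 35.54 degrees

35.54 degrees


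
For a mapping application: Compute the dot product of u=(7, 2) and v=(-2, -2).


u . v = u_x*v_x + u_y*v_y = 7*(-2) + 2*(-2)
= (-14) + (-4) = -18

-18


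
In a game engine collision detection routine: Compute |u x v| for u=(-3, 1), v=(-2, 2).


|u x v| = |(-3)*2 - 1*(-2)|
= |(-6) - (-2)| = 4

4


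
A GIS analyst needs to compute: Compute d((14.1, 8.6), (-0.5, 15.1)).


dx=-14.6, dy=6.5
d^2 = (-14.6)^2 + 6.5^2 = 255.41
d = sqrt(255.41) = 15.9816

15.9816


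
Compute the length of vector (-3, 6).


|u| = sqrt((-3)^2 + 6^2) = sqrt(45) = 6.7082

6.7082


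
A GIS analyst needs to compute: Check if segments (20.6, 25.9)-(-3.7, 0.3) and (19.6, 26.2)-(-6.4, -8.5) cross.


Cross products: d1=42.5, d2=-135.11, d3=-32.89, d4=144.72
d1*d2 < 0 and d3*d4 < 0? yes

Yes, they intersect


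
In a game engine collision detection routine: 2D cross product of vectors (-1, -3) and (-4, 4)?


u x v = u_x*v_y - u_y*v_x = (-1)*4 - (-3)*(-4)
= (-4) - 12 = -16

-16


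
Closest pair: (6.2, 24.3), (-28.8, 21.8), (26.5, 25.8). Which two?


d(P0,P1) = 35.0892, d(P0,P2) = 20.3553, d(P1,P2) = 55.4445
Closest: P0 and P2

Closest pair: (6.2, 24.3) and (26.5, 25.8), distance = 20.3553


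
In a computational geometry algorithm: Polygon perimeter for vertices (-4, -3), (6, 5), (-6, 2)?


Sides: (-4, -3)->(6, 5): sqrt(164) = 12.806248, (6, 5)->(-6, 2): sqrt(153) = 12.369317, (-6, 2)->(-4, -3): sqrt(29) = 5.385165
Sum = 30.56073
Perimeter = 30.5607

30.5607


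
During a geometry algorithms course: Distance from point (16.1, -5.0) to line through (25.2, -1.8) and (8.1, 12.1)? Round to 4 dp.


|cross product| = 181.21
|line direction| = sqrt(485.62) = 22.0368
Distance = 181.21/sqrt(485.62) = 8.2231

8.2231


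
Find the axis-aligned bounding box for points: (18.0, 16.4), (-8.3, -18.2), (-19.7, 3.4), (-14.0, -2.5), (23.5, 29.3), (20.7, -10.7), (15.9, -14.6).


x range: [-19.7, 23.5]
y range: [-18.2, 29.3]
Bounding box: (-19.7,-18.2) to (23.5,29.3)

(-19.7,-18.2) to (23.5,29.3)


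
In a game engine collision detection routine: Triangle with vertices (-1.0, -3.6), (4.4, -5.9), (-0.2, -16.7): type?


Side lengths squared: AB^2=34.45, BC^2=137.8, CA^2=172.25
Sorted: [34.45, 137.8, 172.25]
By sides: Scalene, By angles: Right

Scalene, Right


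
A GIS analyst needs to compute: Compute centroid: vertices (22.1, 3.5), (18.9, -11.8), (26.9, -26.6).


Centroid = ((x_A+x_B+x_C)/3, (y_A+y_B+y_C)/3)
= ((22.1+18.9+26.9)/3, (3.5+(-11.8)+(-26.6))/3)
= (22.6333, -11.6333)

(22.6333, -11.6333)


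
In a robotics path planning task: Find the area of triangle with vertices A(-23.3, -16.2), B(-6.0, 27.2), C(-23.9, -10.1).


Area = |x_A(y_B-y_C) + x_B(y_C-y_A) + x_C(y_A-y_B)|/2
= |(-869.09) + (-36.6) + 1037.26|/2
= 131.57/2 = 65.785

65.785


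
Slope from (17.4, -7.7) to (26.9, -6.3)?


slope = (y2-y1)/(x2-x1) = ((-6.3)-(-7.7))/(26.9-17.4) = 1.4/9.5 = 0.1474

0.1474


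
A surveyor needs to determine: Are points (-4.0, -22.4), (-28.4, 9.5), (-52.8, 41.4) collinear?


Cross product: ((-28.4)-(-4))*(41.4-(-22.4)) - (9.5-(-22.4))*((-52.8)-(-4))
= 0

Yes, collinear


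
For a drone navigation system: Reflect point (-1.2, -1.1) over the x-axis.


Reflection over x-axis: (x,y) -> (x,-y)
(-1.2, -1.1) -> (-1.2, 1.1)

(-1.2, 1.1)


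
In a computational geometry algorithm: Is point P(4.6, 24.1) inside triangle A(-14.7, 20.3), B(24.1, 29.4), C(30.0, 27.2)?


Cross products: AB x AP = -28.19, BC x BP = -74.17, CA x CP = -36.69
All same sign? yes

Yes, inside


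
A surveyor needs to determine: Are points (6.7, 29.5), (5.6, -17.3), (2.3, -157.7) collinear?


Cross product: (5.6-6.7)*((-157.7)-29.5) - ((-17.3)-29.5)*(2.3-6.7)
= 0

Yes, collinear


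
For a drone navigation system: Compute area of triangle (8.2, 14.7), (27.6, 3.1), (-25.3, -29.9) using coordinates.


Area = |x_A(y_B-y_C) + x_B(y_C-y_A) + x_C(y_A-y_B)|/2
= |270.6 + (-1230.96) + (-293.48)|/2
= 1253.84/2 = 626.92

626.92


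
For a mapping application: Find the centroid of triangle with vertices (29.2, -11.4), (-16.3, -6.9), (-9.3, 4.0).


Centroid = ((x_A+x_B+x_C)/3, (y_A+y_B+y_C)/3)
= ((29.2+(-16.3)+(-9.3))/3, ((-11.4)+(-6.9)+4)/3)
= (1.2, -4.7667)

(1.2, -4.7667)


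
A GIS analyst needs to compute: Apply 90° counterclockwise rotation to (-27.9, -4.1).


90° CCW: (x,y) -> (-y, x)
(-27.9,-4.1) -> (4.1, -27.9)

(4.1, -27.9)


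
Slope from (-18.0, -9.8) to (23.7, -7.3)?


slope = (y2-y1)/(x2-x1) = ((-7.3)-(-9.8))/(23.7-(-18)) = 2.5/41.7 = 0.06

0.06


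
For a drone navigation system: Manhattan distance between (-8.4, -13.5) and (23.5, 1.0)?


|(-8.4)-23.5| + |(-13.5)-1| = 31.9 + 14.5 = 46.4

46.4


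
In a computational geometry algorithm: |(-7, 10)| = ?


|u| = sqrt((-7)^2 + 10^2) = sqrt(149) = 12.2066

12.2066


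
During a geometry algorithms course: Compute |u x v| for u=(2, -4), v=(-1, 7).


|u x v| = |2*7 - (-4)*(-1)|
= |14 - 4| = 10

10


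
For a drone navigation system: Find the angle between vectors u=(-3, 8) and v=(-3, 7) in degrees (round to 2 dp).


u.v = 65, |u| = sqrt(73) = 8.544, |v| = sqrt(58) = 7.6158
cos(theta) = u.v/(|u||v|) = 65/sqrt(4234) = 0.998937
theta = acos(0.998937) = 2.64 degrees

2.64 degrees


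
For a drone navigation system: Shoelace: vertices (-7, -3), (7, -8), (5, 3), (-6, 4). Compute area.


Shoelace sum: ((-7)*(-8) - 7*(-3)) + (7*3 - 5*(-8)) + (5*4 - (-6)*3) + ((-6)*(-3) - (-7)*4)
= 222
Area = |222|/2 = 111

111


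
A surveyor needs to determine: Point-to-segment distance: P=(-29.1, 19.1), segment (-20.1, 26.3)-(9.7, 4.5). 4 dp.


Project P onto AB: t = 0 (clamped to [0,1])
Closest point on segment: (-20.1, 26.3)
Distance: 11.5256

11.5256


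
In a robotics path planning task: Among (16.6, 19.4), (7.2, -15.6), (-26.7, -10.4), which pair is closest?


d(P0,P1) = 36.2403, d(P0,P2) = 52.5636, d(P1,P2) = 34.2965
Closest: P1 and P2

Closest pair: (7.2, -15.6) and (-26.7, -10.4), distance = 34.2965


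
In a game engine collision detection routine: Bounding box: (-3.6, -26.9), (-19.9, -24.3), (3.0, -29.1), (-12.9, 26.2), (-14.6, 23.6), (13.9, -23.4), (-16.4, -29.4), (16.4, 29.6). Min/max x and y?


x range: [-19.9, 16.4]
y range: [-29.4, 29.6]
Bounding box: (-19.9,-29.4) to (16.4,29.6)

(-19.9,-29.4) to (16.4,29.6)


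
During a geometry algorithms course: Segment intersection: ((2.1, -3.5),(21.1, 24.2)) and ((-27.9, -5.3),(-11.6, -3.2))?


Cross products: d1=-33.66, d2=377.95, d3=796.8, d4=385.19
d1*d2 < 0 and d3*d4 < 0? no

No, they don't intersect


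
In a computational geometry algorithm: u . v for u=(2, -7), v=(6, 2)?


u . v = u_x*v_x + u_y*v_y = 2*6 + (-7)*2
= 12 + (-14) = -2

-2


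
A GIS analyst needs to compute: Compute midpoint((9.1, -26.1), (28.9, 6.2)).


M = ((9.1+28.9)/2, ((-26.1)+6.2)/2)
= (19, -9.95)

(19, -9.95)


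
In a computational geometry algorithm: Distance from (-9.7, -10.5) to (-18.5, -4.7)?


dx=-8.8, dy=5.8
d^2 = (-8.8)^2 + 5.8^2 = 111.08
d = sqrt(111.08) = 10.5394

10.5394


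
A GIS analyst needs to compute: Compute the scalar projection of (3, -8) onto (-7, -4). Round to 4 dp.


u.v = 11, |v| = sqrt(65) = 8.0623
Scalar projection = u.v / |v| = 11 / sqrt(65) = 1.3644

1.3644


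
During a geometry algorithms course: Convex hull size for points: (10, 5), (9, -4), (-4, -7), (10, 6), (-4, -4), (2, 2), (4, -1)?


Convex hull vertices (CCW): (-4, -7), (9, -4), (10, 5), (10, 6), (2, 2), (-4, -4)
Count = 6

6


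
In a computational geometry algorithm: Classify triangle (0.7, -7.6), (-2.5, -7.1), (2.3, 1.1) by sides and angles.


Side lengths squared: AB^2=10.49, BC^2=90.28, CA^2=78.25
Sorted: [10.49, 78.25, 90.28]
By sides: Scalene, By angles: Obtuse

Scalene, Obtuse


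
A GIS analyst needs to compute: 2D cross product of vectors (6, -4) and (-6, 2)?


u x v = u_x*v_y - u_y*v_x = 6*2 - (-4)*(-6)
= 12 - 24 = -12

-12


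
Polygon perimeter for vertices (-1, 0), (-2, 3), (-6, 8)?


Sides: (-1, 0)->(-2, 3): sqrt(10) = 3.162278, (-2, 3)->(-6, 8): sqrt(41) = 6.403124, (-6, 8)->(-1, 0): sqrt(89) = 9.433981
Sum = 18.999383
Perimeter = 18.9994

18.9994


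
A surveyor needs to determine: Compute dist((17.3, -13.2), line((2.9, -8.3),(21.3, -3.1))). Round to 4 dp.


|cross product| = 165.04
|line direction| = sqrt(365.6) = 19.1207
Distance = 165.04/sqrt(365.6) = 8.6315

8.6315


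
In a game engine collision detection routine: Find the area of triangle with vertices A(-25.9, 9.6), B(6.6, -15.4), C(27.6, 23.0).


Area = |x_A(y_B-y_C) + x_B(y_C-y_A) + x_C(y_A-y_B)|/2
= |994.56 + 88.44 + 690|/2
= 1773/2 = 886.5

886.5


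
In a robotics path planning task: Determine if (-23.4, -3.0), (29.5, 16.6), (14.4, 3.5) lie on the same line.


Cross product: (29.5-(-23.4))*(3.5-(-3)) - (16.6-(-3))*(14.4-(-23.4))
= -397.03

No, not collinear


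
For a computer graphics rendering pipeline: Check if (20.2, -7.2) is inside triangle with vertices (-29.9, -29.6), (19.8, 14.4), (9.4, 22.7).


Cross products: AB x AP = -1091.12, BC x BP = 221.32, CA x CP = 1739.91
All same sign? no

No, outside


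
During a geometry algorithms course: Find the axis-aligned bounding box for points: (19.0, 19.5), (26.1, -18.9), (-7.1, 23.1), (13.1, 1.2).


x range: [-7.1, 26.1]
y range: [-18.9, 23.1]
Bounding box: (-7.1,-18.9) to (26.1,23.1)

(-7.1,-18.9) to (26.1,23.1)


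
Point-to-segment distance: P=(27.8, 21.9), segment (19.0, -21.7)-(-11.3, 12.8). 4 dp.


Project P onto AB: t = 0.587 (clamped to [0,1])
Closest point on segment: (1.2144, -1.4491)
Distance: 35.3832

35.3832


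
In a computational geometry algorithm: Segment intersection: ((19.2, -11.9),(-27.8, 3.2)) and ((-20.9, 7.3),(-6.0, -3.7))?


Cross products: d1=155.02, d2=-136.99, d3=-296.89, d4=-4.88
d1*d2 < 0 and d3*d4 < 0? no

No, they don't intersect


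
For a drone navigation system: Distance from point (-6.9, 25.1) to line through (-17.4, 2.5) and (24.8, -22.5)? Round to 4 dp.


|cross product| = 1216.22
|line direction| = sqrt(2405.84) = 49.0494
Distance = 1216.22/sqrt(2405.84) = 24.7958

24.7958


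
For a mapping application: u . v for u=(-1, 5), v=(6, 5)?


u . v = u_x*v_x + u_y*v_y = (-1)*6 + 5*5
= (-6) + 25 = 19

19


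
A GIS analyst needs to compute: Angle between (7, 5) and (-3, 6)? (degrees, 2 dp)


u.v = 9, |u| = sqrt(74) = 8.6023, |v| = sqrt(45) = 6.7082
cos(theta) = u.v/(|u||v|) = 9/sqrt(3330) = 0.155963
theta = acos(0.155963) = 81.03 degrees

81.03 degrees


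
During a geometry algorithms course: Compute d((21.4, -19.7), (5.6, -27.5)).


dx=-15.8, dy=-7.8
d^2 = (-15.8)^2 + (-7.8)^2 = 310.48
d = sqrt(310.48) = 17.6204

17.6204


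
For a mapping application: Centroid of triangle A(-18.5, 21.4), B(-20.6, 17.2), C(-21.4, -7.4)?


Centroid = ((x_A+x_B+x_C)/3, (y_A+y_B+y_C)/3)
= (((-18.5)+(-20.6)+(-21.4))/3, (21.4+17.2+(-7.4))/3)
= (-20.1667, 10.4)

(-20.1667, 10.4)


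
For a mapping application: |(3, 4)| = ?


|u| = sqrt(3^2 + 4^2) = sqrt(25) = 5

5


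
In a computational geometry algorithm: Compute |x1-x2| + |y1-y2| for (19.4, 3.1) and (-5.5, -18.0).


|19.4-(-5.5)| + |3.1-(-18)| = 24.9 + 21.1 = 46

46


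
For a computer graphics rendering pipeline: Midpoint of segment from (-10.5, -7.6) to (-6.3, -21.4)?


M = (((-10.5)+(-6.3))/2, ((-7.6)+(-21.4))/2)
= (-8.4, -14.5)

(-8.4, -14.5)


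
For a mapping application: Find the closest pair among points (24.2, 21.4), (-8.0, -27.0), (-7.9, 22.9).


d(P0,P1) = 58.1326, d(P0,P2) = 32.135, d(P1,P2) = 49.9001
Closest: P0 and P2

Closest pair: (24.2, 21.4) and (-7.9, 22.9), distance = 32.135


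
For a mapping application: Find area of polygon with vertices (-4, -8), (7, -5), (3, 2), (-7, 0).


Shoelace sum: ((-4)*(-5) - 7*(-8)) + (7*2 - 3*(-5)) + (3*0 - (-7)*2) + ((-7)*(-8) - (-4)*0)
= 175
Area = |175|/2 = 87.5

87.5


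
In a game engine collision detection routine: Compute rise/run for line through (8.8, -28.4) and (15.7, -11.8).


slope = (y2-y1)/(x2-x1) = ((-11.8)-(-28.4))/(15.7-8.8) = 16.6/6.9 = 2.4058

2.4058


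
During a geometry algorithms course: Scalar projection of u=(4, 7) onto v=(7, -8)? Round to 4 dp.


u.v = -28, |v| = sqrt(113) = 10.6301
Scalar projection = u.v / |v| = -28 / sqrt(113) = -2.634

-2.634
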